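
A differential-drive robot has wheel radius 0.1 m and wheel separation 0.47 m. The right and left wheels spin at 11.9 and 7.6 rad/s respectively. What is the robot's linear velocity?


vR = r*wR = 0.1*11.9 = 1.19 m/s
vL = r*wL = 0.1*7.6 = 0.76 m/s
v = (vR+vL)/2 = 0.975 m/s
omega = (vR-vL)/L = 0.9149 rad/s
linear velocity = 0.975 m/s


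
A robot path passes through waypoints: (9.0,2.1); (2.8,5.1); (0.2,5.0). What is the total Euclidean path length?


Segment lengths:
  seg1 = sqrt((-6.2)^2 + (3.0)^2) = 6.8877
  seg2 = sqrt((-2.6)^2 + (-0.1)^2) = 2.6019
Total = 9.4896


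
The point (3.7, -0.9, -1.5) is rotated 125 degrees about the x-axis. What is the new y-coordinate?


Rotation about x-axis: y' = y*cos(theta) - z*sin(theta)
= -0.9 * -0.5736 - -1.5 * 0.8192
= 1.7449


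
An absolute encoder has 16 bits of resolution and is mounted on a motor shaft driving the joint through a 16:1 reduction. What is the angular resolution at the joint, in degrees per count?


counts = 2^16 = 65536
effective counts at joint = 65536 * 16 = 1048576
resolution = 360 / 1048576
= 3.4332e-04 deg/count


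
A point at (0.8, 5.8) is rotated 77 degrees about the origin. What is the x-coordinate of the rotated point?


x' = x*cos(theta) - y*sin(theta)
cos(77 deg) = 0.225, sin(77 deg) = 0.9744
x' = 0.8 * 0.225 - 5.8 * 0.9744
= 0.18 - 5.6513
= -5.4714


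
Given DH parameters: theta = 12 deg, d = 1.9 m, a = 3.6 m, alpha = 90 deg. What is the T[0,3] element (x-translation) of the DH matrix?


T[0,3] = a * cos(theta)
= 3.6 * cos(12 deg)
= 3.6 * 0.9781
= 3.5213


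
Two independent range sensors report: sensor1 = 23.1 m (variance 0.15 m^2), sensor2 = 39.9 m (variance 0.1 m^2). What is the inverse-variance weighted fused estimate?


w1 = (1/var1) / (1/var1 + 1/var2)
   = 6.6667 / (6.6667 + 10.0) = 0.4
w2 = 1 - w1 = 0.6
fused = w1*s1 + w2*s2 = 9.24 + 23.94
= 33.18 m


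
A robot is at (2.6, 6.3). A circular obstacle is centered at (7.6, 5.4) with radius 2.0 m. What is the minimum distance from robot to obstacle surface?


center_dist = sqrt((2.6-7.6)^2 + (6.3-5.4)^2)
= sqrt(25.0 + 0.81)
= 5.0804
min_dist = center_dist - radius = 5.0804 - 2.0 = 3.0804 m


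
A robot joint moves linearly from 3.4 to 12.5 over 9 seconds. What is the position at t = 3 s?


s = t/T = 3/9 = 0.3333
p(t) = p0 + (pf-p0)*s
= 3.4 + (12.5 - 3.4) * 0.3333
= 6.4333


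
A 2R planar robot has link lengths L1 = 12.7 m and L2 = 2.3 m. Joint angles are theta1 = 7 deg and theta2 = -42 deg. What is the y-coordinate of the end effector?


Convert angles to radians: theta1 = 0.1222, theta2 = -0.733
y = L1*sin(theta1) + L2*sin(theta1+theta2)
y = 1.5477 + -1.3192
y = 0.2285


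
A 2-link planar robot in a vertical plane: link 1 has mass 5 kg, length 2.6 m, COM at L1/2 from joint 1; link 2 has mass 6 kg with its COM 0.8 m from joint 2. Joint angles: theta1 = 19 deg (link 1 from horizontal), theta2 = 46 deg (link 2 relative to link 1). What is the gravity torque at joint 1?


Horizontal distance from joint 1 to link-1 COM:
  x_c1 = (L1/2)*cos(t1) = 1.3 * 0.9455 = 1.2292 m
Horizontal distance from joint 1 to link-2 COM:
  x_c2 = L1*cos(t1) + Lc2*cos(t1+t2)
       = 2.6*0.9455 + 0.8*0.4226 = 2.7964 m
tau1 = m1*g*x_c1 + m2*g*x_c2
     = 5*9.81*1.2292 + 6*9.81*2.7964
     = 60.291 + 164.5986
     = 224.8896 Nm


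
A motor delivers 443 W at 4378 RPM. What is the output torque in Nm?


omega = 4378 * 2*pi/60 = 458.4631 rad/s
tau = P / omega = 443 / 458.4631
= 0.9663 Nm


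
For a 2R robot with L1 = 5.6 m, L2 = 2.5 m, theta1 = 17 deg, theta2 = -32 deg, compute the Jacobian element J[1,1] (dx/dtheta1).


J[1,1] = -L1*sin(t1) - L2*sin(t1+t2)
= -5.6*sin(17) - 2.5*sin(-15)
= -0.9902


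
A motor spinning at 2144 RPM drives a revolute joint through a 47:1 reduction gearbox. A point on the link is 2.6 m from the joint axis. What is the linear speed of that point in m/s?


omega_motor = 2144 * 2*pi/60 = 224.5192 rad/s
omega_joint = omega_motor / 47 = 4.777 rad/s
v = omega_joint * r = 4.777 * 2.6
= 12.4202 m/s


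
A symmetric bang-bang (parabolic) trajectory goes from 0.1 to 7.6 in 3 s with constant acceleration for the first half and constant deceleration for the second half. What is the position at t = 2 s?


Symmetric rest-to-rest: each phase covers (pf-p0)/2 in time T/2. 0.5*a*(T/2)^2 = (pf-p0)/2 => a = 4*(pf-p0)/T^2
a = 4*(7.6-0.1)/3^2 = 3.3333
t = 2 is in the deceleration phase (t > T/2).
p = pf - 0.5*a*(T-t)^2 = 7.6 - 0.5*3.3333*1^2
= 5.9333


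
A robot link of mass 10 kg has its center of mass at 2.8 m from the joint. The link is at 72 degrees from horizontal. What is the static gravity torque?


tau = m*g*L*cos(angle)
= 10 * 9.81 * 2.8 * cos(72 deg)
= 10 * 9.81 * 2.8 * 0.309
= 84.8808 Nm


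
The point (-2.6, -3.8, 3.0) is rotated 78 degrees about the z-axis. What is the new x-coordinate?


Rotation about z-axis: x' = x*cos(theta) - y*sin(theta)
= -2.6 * 0.2079 - -3.8 * 0.9781
= 3.1764


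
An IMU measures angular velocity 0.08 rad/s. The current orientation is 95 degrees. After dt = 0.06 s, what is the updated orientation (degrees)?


delta_theta = w * dt = 0.08 * 0.06 = 0.0048 rad
= 0.275 deg
theta_new = 95 + 0.275 = 95.275 deg


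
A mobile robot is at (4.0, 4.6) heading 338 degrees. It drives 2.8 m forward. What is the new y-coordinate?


y_new = y0 + d*sin(theta)
= 4.6 + 2.8*sin(338)
= 4.6 + -1.0489
= 3.5511


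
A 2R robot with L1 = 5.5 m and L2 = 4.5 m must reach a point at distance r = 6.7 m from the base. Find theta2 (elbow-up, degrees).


cos(theta2) = (r^2 - L1^2 - L2^2) / (2*L1*L2)
cos(theta2) = (44.89 - 30.25 - 20.25) / 49.5
cos(theta2) = -0.113333
theta2 = 96.5075 degrees


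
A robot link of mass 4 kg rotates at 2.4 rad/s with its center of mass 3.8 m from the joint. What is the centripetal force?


F = m * omega^2 * r
= 4 * 2.4^2 * 3.8
= 4 * 5.76 * 3.8
= 87.552 N


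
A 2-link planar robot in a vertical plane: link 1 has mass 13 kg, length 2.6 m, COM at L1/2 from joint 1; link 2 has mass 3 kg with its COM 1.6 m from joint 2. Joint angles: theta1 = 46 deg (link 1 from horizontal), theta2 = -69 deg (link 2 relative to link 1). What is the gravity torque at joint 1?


Horizontal distance from joint 1 to link-1 COM:
  x_c1 = (L1/2)*cos(t1) = 1.3 * 0.6947 = 0.9031 m
Horizontal distance from joint 1 to link-2 COM:
  x_c2 = L1*cos(t1) + Lc2*cos(t1+t2)
       = 2.6*0.6947 + 1.6*0.9205 = 3.2789 m
tau1 = m1*g*x_c1 + m2*g*x_c2
     = 13*9.81*0.9031 + 3*9.81*3.2789
     = 115.1667 + 96.4986
     = 211.6653 Nm


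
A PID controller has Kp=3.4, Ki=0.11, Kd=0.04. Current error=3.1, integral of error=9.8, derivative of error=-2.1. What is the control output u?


u = Kp*e + Ki*int(e) + Kd*de/dt
= 3.4*3.1 + 0.11*9.8 + 0.04*(-2.1)
= 10.54 + 1.078 + -0.084
= 11.534


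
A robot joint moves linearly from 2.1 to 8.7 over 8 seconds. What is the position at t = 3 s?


s = t/T = 3/8 = 0.375
p(t) = p0 + (pf-p0)*s
= 2.1 + (8.7 - 2.1) * 0.375
= 4.575


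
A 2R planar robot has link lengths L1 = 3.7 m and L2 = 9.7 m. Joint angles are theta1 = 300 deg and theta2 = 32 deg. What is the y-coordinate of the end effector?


Convert angles to radians: theta1 = 5.236, theta2 = 0.5585
y = L1*sin(theta1) + L2*sin(theta1+theta2)
y = -3.2043 + -4.5539
y = -7.7582


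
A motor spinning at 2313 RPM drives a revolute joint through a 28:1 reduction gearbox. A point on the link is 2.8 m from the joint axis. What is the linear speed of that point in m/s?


omega_motor = 2313 * 2*pi/60 = 242.2168 rad/s
omega_joint = omega_motor / 28 = 8.6506 rad/s
v = omega_joint * r = 8.6506 * 2.8
= 24.2217 m/s


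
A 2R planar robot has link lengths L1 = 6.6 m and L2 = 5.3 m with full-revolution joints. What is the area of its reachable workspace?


r_max = L1 + L2 = 11.9 m
r_min = |L1 - L2| = 1.3 m
Area = pi*(r_max^2 - r_min^2)
= pi*(141.61 - 1.69)
= pi * 139.92
= 439.5716 m^2


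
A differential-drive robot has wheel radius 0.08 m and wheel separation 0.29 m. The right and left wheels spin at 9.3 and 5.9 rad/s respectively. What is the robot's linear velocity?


vR = r*wR = 0.08*9.3 = 0.744 m/s
vL = r*wL = 0.08*5.9 = 0.472 m/s
v = (vR+vL)/2 = 0.608 m/s
omega = (vR-vL)/L = 0.9379 rad/s
linear velocity = 0.608 m/s


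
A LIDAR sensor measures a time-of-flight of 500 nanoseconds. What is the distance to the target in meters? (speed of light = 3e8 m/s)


tof = 500 ns = 5e-07 s
dist = c * tof / 2
= 3e8 * 5e-07 / 2
= 75.0 m


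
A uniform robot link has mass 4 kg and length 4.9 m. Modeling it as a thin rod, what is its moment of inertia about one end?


I = (1/3) * m * L^2
= (1/3) * 4 * 4.9^2
= 0.333333 * 4 * 24.01
= 32.0133 kg*m^2


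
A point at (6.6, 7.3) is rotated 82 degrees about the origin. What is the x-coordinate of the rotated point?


x' = x*cos(theta) - y*sin(theta)
cos(82 deg) = 0.1392, sin(82 deg) = 0.9903
x' = 6.6 * 0.1392 - 7.3 * 0.9903
= 0.9185 - 7.229
= -6.3104


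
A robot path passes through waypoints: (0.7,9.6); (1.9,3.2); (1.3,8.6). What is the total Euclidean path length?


Segment lengths:
  seg1 = sqrt((1.2)^2 + (-6.4)^2) = 6.5115
  seg2 = sqrt((-0.6)^2 + (5.4)^2) = 5.4332
Total = 11.9448


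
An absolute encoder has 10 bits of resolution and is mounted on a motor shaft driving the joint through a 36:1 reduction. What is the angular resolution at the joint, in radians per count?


counts = 2^10 = 1024
effective counts at joint = 1024 * 36 = 36864
resolution = 2*pi / 36864
= 1.7044e-04 rad/count


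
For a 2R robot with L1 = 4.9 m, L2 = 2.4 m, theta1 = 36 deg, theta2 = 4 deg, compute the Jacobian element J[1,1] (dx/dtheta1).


J[1,1] = -L1*sin(t1) - L2*sin(t1+t2)
= -4.9*sin(36) - 2.4*sin(40)
= -4.4228


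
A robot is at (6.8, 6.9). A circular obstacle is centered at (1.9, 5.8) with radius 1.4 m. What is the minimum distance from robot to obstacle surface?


center_dist = sqrt((6.8-1.9)^2 + (6.9-5.8)^2)
= sqrt(24.01 + 1.21)
= 5.022
min_dist = center_dist - radius = 5.022 - 1.4 = 3.622 m


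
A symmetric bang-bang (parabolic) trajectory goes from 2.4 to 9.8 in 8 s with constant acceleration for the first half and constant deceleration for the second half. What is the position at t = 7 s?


Symmetric rest-to-rest: each phase covers (pf-p0)/2 in time T/2. 0.5*a*(T/2)^2 = (pf-p0)/2 => a = 4*(pf-p0)/T^2
a = 4*(9.8-2.4)/8^2 = 0.4625
t = 7 is in the deceleration phase (t > T/2).
p = pf - 0.5*a*(T-t)^2 = 9.8 - 0.5*0.4625*1^2
= 9.5688


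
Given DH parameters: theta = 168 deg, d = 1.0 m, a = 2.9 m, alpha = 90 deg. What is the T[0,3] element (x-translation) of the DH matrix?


T[0,3] = a * cos(theta)
= 2.9 * cos(168 deg)
= 2.9 * -0.9781
= -2.8366


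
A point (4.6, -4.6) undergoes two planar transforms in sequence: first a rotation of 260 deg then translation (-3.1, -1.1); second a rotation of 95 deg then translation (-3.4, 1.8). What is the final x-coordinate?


After transform 1:
x1 = cos(260)*4.6 - sin(260)*-4.6 + -3.1 = -8.4289
y1 = sin(260)*4.6 + cos(260)*-4.6 + -1.1 = -4.8313
After transform 2:
x2 = cos(95)*-8.4289 - sin(95)*-4.8313 + -3.4
= 2.1476


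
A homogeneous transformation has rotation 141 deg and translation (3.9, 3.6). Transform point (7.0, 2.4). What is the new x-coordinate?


x' = cos(theta)*px - sin(theta)*py + tx
= -0.7771*7.0 - 0.6293*2.4 + 3.9
= -3.0504


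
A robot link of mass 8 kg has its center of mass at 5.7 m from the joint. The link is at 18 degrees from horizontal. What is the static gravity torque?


tau = m*g*L*cos(angle)
= 8 * 9.81 * 5.7 * cos(18 deg)
= 8 * 9.81 * 5.7 * 0.9511
= 425.4418 Nm


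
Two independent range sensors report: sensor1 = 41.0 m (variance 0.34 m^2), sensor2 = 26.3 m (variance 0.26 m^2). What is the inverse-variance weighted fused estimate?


w1 = (1/var1) / (1/var1 + 1/var2)
   = 2.9412 / (2.9412 + 3.8462) = 0.4333
w2 = 1 - w1 = 0.5667
fused = w1*s1 + w2*s2 = 17.7667 + 14.9033
= 32.67 m


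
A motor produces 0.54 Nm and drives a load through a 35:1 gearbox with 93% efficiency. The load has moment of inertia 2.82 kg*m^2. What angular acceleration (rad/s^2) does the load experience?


tau_out = tau_motor * N * eta
= 0.54 * 35 * 0.93 = 17.577 Nm
alpha = tau_out / I = 17.577 / 2.82
= 6.233 rad/s^2


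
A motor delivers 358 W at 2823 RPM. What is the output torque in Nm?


omega = 2823 * 2*pi/60 = 295.6239 rad/s
tau = P / omega = 358 / 295.6239
= 1.211 Nm


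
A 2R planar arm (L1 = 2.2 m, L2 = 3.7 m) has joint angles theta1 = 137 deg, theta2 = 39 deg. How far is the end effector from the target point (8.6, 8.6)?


End effector via forward kinematics:
x = L1*cos(t1) + L2*cos(t1+t2) = -5.3
y = L1*sin(t1) + L2*sin(t1+t2) = 1.7585
Distance to target:
d = sqrt((8.6 - -5.3)^2 + (8.6 - 1.7585)^2)
= sqrt(193.209 + 46.8062)
= 15.4924 m


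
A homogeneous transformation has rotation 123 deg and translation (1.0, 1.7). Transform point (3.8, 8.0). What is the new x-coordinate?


x' = cos(theta)*px - sin(theta)*py + tx
= -0.5446*3.8 - 0.8387*8.0 + 1.0
= -7.779


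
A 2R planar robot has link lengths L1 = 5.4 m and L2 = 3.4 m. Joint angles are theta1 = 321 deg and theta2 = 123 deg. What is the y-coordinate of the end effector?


Convert angles to radians: theta1 = 5.6025, theta2 = 2.1468
y = L1*sin(theta1) + L2*sin(theta1+theta2)
y = -3.3983 + 3.3814
y = -0.017


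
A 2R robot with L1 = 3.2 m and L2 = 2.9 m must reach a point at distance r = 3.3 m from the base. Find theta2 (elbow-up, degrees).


cos(theta2) = (r^2 - L1^2 - L2^2) / (2*L1*L2)
cos(theta2) = (10.89 - 10.24 - 8.41) / 18.56
cos(theta2) = -0.418103
theta2 = 114.7149 degrees


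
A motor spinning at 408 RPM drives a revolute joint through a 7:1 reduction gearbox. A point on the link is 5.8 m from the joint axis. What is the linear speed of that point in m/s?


omega_motor = 408 * 2*pi/60 = 42.7257 rad/s
omega_joint = omega_motor / 7 = 6.1037 rad/s
v = omega_joint * r = 6.1037 * 5.8
= 35.4013 m/s


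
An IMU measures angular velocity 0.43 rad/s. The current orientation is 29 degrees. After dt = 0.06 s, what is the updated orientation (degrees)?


delta_theta = w * dt = 0.43 * 0.06 = 0.0258 rad
= 1.4782 deg
theta_new = 29 + 1.4782 = 30.4782 deg


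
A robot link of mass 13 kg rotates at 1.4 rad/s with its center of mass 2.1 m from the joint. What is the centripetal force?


F = m * omega^2 * r
= 13 * 1.4^2 * 2.1
= 13 * 1.96 * 2.1
= 53.508 N


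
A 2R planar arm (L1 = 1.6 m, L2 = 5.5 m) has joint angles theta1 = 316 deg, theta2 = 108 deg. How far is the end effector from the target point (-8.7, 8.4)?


End effector via forward kinematics:
x = L1*cos(t1) + L2*cos(t1+t2) = 3.562
y = L1*sin(t1) + L2*sin(t1+t2) = 3.8319
Distance to target:
d = sqrt((-8.7 - 3.562)^2 + (8.4 - 3.8319)^2)
= sqrt(150.3563 + 20.8674)
= 13.0852 m


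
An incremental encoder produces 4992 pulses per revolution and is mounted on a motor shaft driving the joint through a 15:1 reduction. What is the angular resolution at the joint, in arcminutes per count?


counts per rev = 4992
effective counts at joint = 4992 * 15 = 74880
resolution = 360*60 / 74880
= 0.2885 arcmin/count


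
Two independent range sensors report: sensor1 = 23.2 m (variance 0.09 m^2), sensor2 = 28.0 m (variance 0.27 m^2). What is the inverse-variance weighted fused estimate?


w1 = (1/var1) / (1/var1 + 1/var2)
   = 11.1111 / (11.1111 + 3.7037) = 0.75
w2 = 1 - w1 = 0.25
fused = w1*s1 + w2*s2 = 17.4 + 7.0
= 24.4 m


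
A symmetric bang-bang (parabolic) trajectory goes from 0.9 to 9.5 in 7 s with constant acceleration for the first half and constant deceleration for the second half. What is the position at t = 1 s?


Symmetric rest-to-rest: each phase covers (pf-p0)/2 in time T/2. 0.5*a*(T/2)^2 = (pf-p0)/2 => a = 4*(pf-p0)/T^2
a = 4*(9.5-0.9)/7^2 = 0.702
t = 1 is in the acceleration phase (t <= T/2).
p = p0 + 0.5*a*t^2 = 0.9 + 0.5*0.702*1^2
= 1.251


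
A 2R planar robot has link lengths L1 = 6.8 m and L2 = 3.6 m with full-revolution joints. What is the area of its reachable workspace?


r_max = L1 + L2 = 10.4 m
r_min = |L1 - L2| = 3.2 m
Area = pi*(r_max^2 - r_min^2)
= pi*(108.16 - 10.24)
= pi * 97.92
= 307.6248 m^2


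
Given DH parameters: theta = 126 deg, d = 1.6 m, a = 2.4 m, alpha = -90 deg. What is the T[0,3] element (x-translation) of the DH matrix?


T[0,3] = a * cos(theta)
= 2.4 * cos(126 deg)
= 2.4 * -0.5878
= -1.4107


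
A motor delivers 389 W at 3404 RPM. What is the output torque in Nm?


omega = 3404 * 2*pi/60 = 356.466 rad/s
tau = P / omega = 389 / 356.466
= 1.0913 Nm


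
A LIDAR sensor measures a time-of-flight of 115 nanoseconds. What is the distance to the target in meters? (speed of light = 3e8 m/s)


tof = 115 ns = 1.15e-07 s
dist = c * tof / 2
= 3e8 * 1.15e-07 / 2
= 17.25 m


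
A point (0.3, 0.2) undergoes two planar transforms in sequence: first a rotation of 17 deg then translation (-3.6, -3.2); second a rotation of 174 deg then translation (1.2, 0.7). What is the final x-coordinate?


After transform 1:
x1 = cos(17)*0.3 - sin(17)*0.2 + -3.6 = -3.3716
y1 = sin(17)*0.3 + cos(17)*0.2 + -3.2 = -2.921
After transform 2:
x2 = cos(174)*-3.3716 - sin(174)*-2.921 + 1.2
= 4.8584


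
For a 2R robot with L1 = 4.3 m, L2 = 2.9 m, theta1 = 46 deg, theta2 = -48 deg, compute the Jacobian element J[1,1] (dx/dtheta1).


J[1,1] = -L1*sin(t1) - L2*sin(t1+t2)
= -4.3*sin(46) - 2.9*sin(-2)
= -2.992


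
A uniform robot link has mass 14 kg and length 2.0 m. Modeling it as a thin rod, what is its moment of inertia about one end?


I = (1/3) * m * L^2
= (1/3) * 14 * 2.0^2
= 0.333333 * 14 * 4.0
= 18.6667 kg*m^2


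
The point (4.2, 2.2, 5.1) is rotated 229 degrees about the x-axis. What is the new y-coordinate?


Rotation about x-axis: y' = y*cos(theta) - z*sin(theta)
= 2.2 * -0.6561 - 5.1 * -0.7547
= 2.4057


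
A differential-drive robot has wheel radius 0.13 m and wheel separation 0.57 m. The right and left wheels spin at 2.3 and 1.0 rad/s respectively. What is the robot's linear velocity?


vR = r*wR = 0.13*2.3 = 0.299 m/s
vL = r*wL = 0.13*1.0 = 0.13 m/s
v = (vR+vL)/2 = 0.2145 m/s
omega = (vR-vL)/L = 0.2965 rad/s
linear velocity = 0.2145 m/s


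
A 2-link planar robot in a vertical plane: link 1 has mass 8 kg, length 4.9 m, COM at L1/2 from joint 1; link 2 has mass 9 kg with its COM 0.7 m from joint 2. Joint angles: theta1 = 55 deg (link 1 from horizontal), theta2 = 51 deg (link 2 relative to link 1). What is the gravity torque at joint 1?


Horizontal distance from joint 1 to link-1 COM:
  x_c1 = (L1/2)*cos(t1) = 2.45 * 0.5736 = 1.4053 m
Horizontal distance from joint 1 to link-2 COM:
  x_c2 = L1*cos(t1) + Lc2*cos(t1+t2)
       = 4.9*0.5736 + 0.7*-0.2756 = 2.6176 m
tau1 = m1*g*x_c1 + m2*g*x_c2
     = 8*9.81*1.4053 + 9*9.81*2.6176
     = 110.285 + 231.106
     = 341.391 Nm


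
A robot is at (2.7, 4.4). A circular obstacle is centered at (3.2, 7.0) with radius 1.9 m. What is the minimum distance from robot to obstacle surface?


center_dist = sqrt((2.7-3.2)^2 + (4.4-7.0)^2)
= sqrt(0.25 + 6.76)
= 2.6476
min_dist = center_dist - radius = 2.6476 - 1.9 = 0.7476 m


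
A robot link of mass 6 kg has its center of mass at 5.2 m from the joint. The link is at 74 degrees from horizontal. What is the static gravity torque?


tau = m*g*L*cos(angle)
= 6 * 9.81 * 5.2 * cos(74 deg)
= 6 * 9.81 * 5.2 * 0.2756
= 84.3649 Nm


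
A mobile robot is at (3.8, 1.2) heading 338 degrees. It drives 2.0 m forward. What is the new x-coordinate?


x_new = x0 + d*cos(theta)
= 3.8 + 2.0*cos(338)
= 3.8 + 1.8544
= 5.6544


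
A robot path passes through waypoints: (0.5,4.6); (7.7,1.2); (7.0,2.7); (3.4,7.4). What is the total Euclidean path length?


Segment lengths:
  seg1 = sqrt((7.2)^2 + (-3.4)^2) = 7.9624
  seg2 = sqrt((-0.7)^2 + (1.5)^2) = 1.6553
  seg3 = sqrt((-3.6)^2 + (4.7)^2) = 5.9203
Total = 15.538


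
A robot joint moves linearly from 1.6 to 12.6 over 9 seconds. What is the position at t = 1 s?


s = t/T = 1/9 = 0.1111
p(t) = p0 + (pf-p0)*s
= 1.6 + (12.6 - 1.6) * 0.1111
= 2.8222


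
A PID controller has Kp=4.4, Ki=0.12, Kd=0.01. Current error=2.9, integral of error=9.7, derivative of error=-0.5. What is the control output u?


u = Kp*e + Ki*int(e) + Kd*de/dt
= 4.4*2.9 + 0.12*9.7 + 0.01*(-0.5)
= 12.76 + 1.164 + -0.005
= 13.919


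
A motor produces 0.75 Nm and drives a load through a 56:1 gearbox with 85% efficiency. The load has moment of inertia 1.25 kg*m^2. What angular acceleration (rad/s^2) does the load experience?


tau_out = tau_motor * N * eta
= 0.75 * 56 * 0.85 = 35.7 Nm
alpha = tau_out / I = 35.7 / 1.25
= 28.56 rad/s^2


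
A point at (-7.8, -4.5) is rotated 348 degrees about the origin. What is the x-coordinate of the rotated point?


x' = x*cos(theta) - y*sin(theta)
cos(348 deg) = 0.9781, sin(348 deg) = -0.2079
x' = -7.8 * 0.9781 - -4.5 * -0.2079
= -7.6296 - 0.9356
= -8.5652


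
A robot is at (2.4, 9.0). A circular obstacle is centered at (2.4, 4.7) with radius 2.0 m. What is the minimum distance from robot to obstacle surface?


center_dist = sqrt((2.4-2.4)^2 + (9.0-4.7)^2)
= sqrt(0.0 + 18.49)
= 4.3
min_dist = center_dist - radius = 4.3 - 2.0 = 2.3 m


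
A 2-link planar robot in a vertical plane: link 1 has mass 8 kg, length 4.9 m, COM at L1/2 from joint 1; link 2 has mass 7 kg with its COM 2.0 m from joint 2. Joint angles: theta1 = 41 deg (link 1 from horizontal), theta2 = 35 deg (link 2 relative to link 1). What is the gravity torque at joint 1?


Horizontal distance from joint 1 to link-1 COM:
  x_c1 = (L1/2)*cos(t1) = 2.45 * 0.7547 = 1.849 m
Horizontal distance from joint 1 to link-2 COM:
  x_c2 = L1*cos(t1) + Lc2*cos(t1+t2)
       = 4.9*0.7547 + 2.0*0.2419 = 4.1819 m
tau1 = m1*g*x_c1 + m2*g*x_c2
     = 8*9.81*1.849 + 7*9.81*4.1819
     = 145.1125 + 287.1725
     = 432.285 Nm


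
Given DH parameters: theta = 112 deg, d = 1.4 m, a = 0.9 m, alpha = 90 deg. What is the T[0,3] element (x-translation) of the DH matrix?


T[0,3] = a * cos(theta)
= 0.9 * cos(112 deg)
= 0.9 * -0.3746
= -0.3371


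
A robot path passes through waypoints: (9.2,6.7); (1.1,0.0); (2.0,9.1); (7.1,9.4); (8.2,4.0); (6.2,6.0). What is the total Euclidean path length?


Segment lengths:
  seg1 = sqrt((-8.1)^2 + (-6.7)^2) = 10.5119
  seg2 = sqrt((0.9)^2 + (9.1)^2) = 9.1444
  seg3 = sqrt((5.1)^2 + (0.3)^2) = 5.1088
  seg4 = sqrt((1.1)^2 + (-5.4)^2) = 5.5109
  seg5 = sqrt((-2.0)^2 + (2.0)^2) = 2.8284
Total = 33.1044


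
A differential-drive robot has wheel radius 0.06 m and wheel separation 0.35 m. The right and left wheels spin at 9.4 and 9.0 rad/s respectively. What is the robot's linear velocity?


vR = r*wR = 0.06*9.4 = 0.564 m/s
vL = r*wL = 0.06*9.0 = 0.54 m/s
v = (vR+vL)/2 = 0.552 m/s
omega = (vR-vL)/L = 0.0686 rad/s
linear velocity = 0.552 m/s


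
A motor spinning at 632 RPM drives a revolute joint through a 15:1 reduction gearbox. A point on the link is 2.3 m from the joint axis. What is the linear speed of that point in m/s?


omega_motor = 632 * 2*pi/60 = 66.1829 rad/s
omega_joint = omega_motor / 15 = 4.4122 rad/s
v = omega_joint * r = 4.4122 * 2.3
= 10.148 m/s


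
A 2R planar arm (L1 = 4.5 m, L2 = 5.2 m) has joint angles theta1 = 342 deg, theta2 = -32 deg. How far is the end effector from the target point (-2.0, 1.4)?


End effector via forward kinematics:
x = L1*cos(t1) + L2*cos(t1+t2) = 7.6222
y = L1*sin(t1) + L2*sin(t1+t2) = -5.374
Distance to target:
d = sqrt((-2.0 - 7.6222)^2 + (1.4 - -5.374)^2)
= sqrt(92.5877 + 45.8872)
= 11.7675 m


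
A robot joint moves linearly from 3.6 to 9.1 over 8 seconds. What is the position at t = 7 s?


s = t/T = 7/8 = 0.875
p(t) = p0 + (pf-p0)*s
= 3.6 + (9.1 - 3.6) * 0.875
= 8.4125


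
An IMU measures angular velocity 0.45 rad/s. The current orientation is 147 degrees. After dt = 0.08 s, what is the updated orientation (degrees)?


delta_theta = w * dt = 0.45 * 0.08 = 0.036 rad
= 2.0626 deg
theta_new = 147 + 2.0626 = 149.0626 deg


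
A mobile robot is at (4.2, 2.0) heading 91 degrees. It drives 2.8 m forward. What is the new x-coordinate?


x_new = x0 + d*cos(theta)
= 4.2 + 2.8*cos(91)
= 4.2 + -0.0489
= 4.1511


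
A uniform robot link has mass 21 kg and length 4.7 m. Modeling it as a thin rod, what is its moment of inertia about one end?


I = (1/3) * m * L^2
= (1/3) * 21 * 4.7^2
= 0.333333 * 21 * 22.09
= 154.63 kg*m^2


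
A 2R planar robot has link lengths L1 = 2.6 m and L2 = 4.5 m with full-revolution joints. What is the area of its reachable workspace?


r_max = L1 + L2 = 7.1 m
r_min = |L1 - L2| = 1.9 m
Area = pi*(r_max^2 - r_min^2)
= pi*(50.41 - 3.61)
= pi * 46.8
= 147.0265 m^2


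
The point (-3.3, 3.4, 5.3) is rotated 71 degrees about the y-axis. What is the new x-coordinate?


Rotation about y-axis: x' = x*cos(theta) + z*sin(theta)
= -3.3 * 0.3256 + 5.3 * 0.9455
= 3.9369


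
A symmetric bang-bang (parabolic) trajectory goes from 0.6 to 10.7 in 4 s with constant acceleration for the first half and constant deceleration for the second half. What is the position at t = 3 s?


Symmetric rest-to-rest: each phase covers (pf-p0)/2 in time T/2. 0.5*a*(T/2)^2 = (pf-p0)/2 => a = 4*(pf-p0)/T^2
a = 4*(10.7-0.6)/4^2 = 2.525
t = 3 is in the deceleration phase (t > T/2).
p = pf - 0.5*a*(T-t)^2 = 10.7 - 0.5*2.525*1^2
= 9.4375


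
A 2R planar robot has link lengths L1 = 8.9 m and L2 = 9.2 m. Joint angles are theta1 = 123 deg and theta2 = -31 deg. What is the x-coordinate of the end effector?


Convert angles to radians: theta1 = 2.1468, theta2 = -0.5411
x = L1*cos(theta1) + L2*cos(theta1+theta2)
x = -4.8473 + -0.3211
x = -5.1684


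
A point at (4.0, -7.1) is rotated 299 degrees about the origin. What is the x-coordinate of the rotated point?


x' = x*cos(theta) - y*sin(theta)
cos(299 deg) = 0.4848, sin(299 deg) = -0.8746
x' = 4.0 * 0.4848 - -7.1 * -0.8746
= 1.9392 - 6.2098
= -4.2706


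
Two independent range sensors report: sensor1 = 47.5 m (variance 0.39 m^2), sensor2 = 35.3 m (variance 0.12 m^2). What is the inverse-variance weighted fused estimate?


w1 = (1/var1) / (1/var1 + 1/var2)
   = 2.5641 / (2.5641 + 8.3333) = 0.2353
w2 = 1 - w1 = 0.7647
fused = w1*s1 + w2*s2 = 11.1765 + 26.9941
= 38.1706 m


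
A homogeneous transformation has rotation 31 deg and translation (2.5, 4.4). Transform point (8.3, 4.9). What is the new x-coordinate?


x' = cos(theta)*px - sin(theta)*py + tx
= 0.8572*8.3 - 0.515*4.9 + 2.5
= 7.0908


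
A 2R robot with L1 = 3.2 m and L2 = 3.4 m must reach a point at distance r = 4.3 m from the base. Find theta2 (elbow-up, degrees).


cos(theta2) = (r^2 - L1^2 - L2^2) / (2*L1*L2)
cos(theta2) = (18.49 - 10.24 - 11.56) / 21.76
cos(theta2) = -0.152114
theta2 = 98.7495 degrees


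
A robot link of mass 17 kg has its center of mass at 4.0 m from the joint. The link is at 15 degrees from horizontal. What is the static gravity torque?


tau = m*g*L*cos(angle)
= 17 * 9.81 * 4.0 * cos(15 deg)
= 17 * 9.81 * 4.0 * 0.9659
= 644.3498 Nm


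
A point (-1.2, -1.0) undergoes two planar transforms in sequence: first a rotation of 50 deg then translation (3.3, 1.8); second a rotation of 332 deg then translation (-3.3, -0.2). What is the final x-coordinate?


After transform 1:
x1 = cos(50)*-1.2 - sin(50)*-1.0 + 3.3 = 3.2947
y1 = sin(50)*-1.2 + cos(50)*-1.0 + 1.8 = 0.238
After transform 2:
x2 = cos(332)*3.2947 - sin(332)*0.238 + -3.3
= -0.2792


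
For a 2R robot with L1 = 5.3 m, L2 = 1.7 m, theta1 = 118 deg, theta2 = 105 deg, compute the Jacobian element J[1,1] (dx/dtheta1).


J[1,1] = -L1*sin(t1) - L2*sin(t1+t2)
= -5.3*sin(118) - 1.7*sin(223)
= -3.5202


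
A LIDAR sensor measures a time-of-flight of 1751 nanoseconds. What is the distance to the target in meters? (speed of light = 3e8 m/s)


tof = 1751 ns = 1.751e-06 s
dist = c * tof / 2
= 3e8 * 1.751e-06 / 2
= 262.65 m


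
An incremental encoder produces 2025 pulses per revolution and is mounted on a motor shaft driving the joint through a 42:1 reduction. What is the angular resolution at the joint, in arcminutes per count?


counts per rev = 2025
effective counts at joint = 2025 * 42 = 85050
resolution = 360*60 / 85050
= 0.254 arcmin/count


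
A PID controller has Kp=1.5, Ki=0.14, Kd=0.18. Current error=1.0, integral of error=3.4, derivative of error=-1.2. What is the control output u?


u = Kp*e + Ki*int(e) + Kd*de/dt
= 1.5*1.0 + 0.14*3.4 + 0.18*(-1.2)
= 1.5 + 0.476 + -0.216
= 1.76


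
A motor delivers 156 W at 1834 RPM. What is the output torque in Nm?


omega = 1834 * 2*pi/60 = 192.056 rad/s
tau = P / omega = 156 / 192.056
= 0.8123 Nm


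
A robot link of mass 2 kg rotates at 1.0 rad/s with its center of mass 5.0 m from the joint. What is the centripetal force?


F = m * omega^2 * r
= 2 * 1.0^2 * 5.0
= 2 * 1.0 * 5.0
= 10.0 N


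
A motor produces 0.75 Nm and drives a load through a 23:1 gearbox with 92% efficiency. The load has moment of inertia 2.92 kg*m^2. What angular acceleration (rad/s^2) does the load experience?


tau_out = tau_motor * N * eta
= 0.75 * 23 * 0.92 = 15.87 Nm
alpha = tau_out / I = 15.87 / 2.92
= 5.4349 rad/s^2


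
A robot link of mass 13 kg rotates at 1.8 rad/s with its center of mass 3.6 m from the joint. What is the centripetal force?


F = m * omega^2 * r
= 13 * 1.8^2 * 3.6
= 13 * 3.24 * 3.6
= 151.632 N


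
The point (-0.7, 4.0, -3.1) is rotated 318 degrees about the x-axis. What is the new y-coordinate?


Rotation about x-axis: y' = y*cos(theta) - z*sin(theta)
= 4.0 * 0.7431 - -3.1 * -0.6691
= 0.8983


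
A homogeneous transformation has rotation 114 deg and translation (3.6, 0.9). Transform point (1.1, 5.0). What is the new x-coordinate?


x' = cos(theta)*px - sin(theta)*py + tx
= -0.4067*1.1 - 0.9135*5.0 + 3.6
= -1.4151


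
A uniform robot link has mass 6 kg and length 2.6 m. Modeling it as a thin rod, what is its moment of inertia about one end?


I = (1/3) * m * L^2
= (1/3) * 6 * 2.6^2
= 0.333333 * 6 * 6.76
= 13.52 kg*m^2


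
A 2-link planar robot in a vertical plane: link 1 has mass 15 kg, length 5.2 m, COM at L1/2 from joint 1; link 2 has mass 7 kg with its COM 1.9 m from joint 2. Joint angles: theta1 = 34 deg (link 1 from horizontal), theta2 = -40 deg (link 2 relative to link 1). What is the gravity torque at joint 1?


Horizontal distance from joint 1 to link-1 COM:
  x_c1 = (L1/2)*cos(t1) = 2.6 * 0.829 = 2.1555 m
Horizontal distance from joint 1 to link-2 COM:
  x_c2 = L1*cos(t1) + Lc2*cos(t1+t2)
       = 5.2*0.829 + 1.9*0.9945 = 6.2006 m
tau1 = m1*g*x_c1 + m2*g*x_c2
     = 15*9.81*2.1555 + 7*9.81*6.2006
     = 317.1815 + 425.7943
     = 742.9758 Nm


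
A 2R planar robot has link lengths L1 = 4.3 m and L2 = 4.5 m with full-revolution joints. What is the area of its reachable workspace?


r_max = L1 + L2 = 8.8 m
r_min = |L1 - L2| = 0.2 m
Area = pi*(r_max^2 - r_min^2)
= pi*(77.44 - 0.04)
= pi * 77.4
= 243.1593 m^2


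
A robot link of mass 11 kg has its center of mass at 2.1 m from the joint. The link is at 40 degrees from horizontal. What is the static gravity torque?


tau = m*g*L*cos(angle)
= 11 * 9.81 * 2.1 * cos(40 deg)
= 11 * 9.81 * 2.1 * 0.766
= 173.5941 Nm


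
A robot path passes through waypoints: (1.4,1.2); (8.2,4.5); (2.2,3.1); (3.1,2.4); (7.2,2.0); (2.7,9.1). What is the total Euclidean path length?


Segment lengths:
  seg1 = sqrt((6.8)^2 + (3.3)^2) = 7.5584
  seg2 = sqrt((-6.0)^2 + (-1.4)^2) = 6.1612
  seg3 = sqrt((0.9)^2 + (-0.7)^2) = 1.1402
  seg4 = sqrt((4.1)^2 + (-0.4)^2) = 4.1195
  seg5 = sqrt((-4.5)^2 + (7.1)^2) = 8.406
Total = 27.3852


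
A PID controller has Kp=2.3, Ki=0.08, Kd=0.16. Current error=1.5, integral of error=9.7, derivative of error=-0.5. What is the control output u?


u = Kp*e + Ki*int(e) + Kd*de/dt
= 2.3*1.5 + 0.08*9.7 + 0.16*(-0.5)
= 3.45 + 0.776 + -0.08
= 4.146


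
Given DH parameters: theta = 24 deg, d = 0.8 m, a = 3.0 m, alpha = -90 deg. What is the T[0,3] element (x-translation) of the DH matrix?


T[0,3] = a * cos(theta)
= 3.0 * cos(24 deg)
= 3.0 * 0.9135
= 2.7406


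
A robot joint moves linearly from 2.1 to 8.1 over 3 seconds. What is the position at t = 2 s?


s = t/T = 2/3 = 0.6667
p(t) = p0 + (pf-p0)*s
= 2.1 + (8.1 - 2.1) * 0.6667
= 6.1


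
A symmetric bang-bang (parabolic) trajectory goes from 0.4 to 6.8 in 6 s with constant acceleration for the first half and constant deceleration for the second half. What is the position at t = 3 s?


Symmetric rest-to-rest: each phase covers (pf-p0)/2 in time T/2. 0.5*a*(T/2)^2 = (pf-p0)/2 => a = 4*(pf-p0)/T^2
a = 4*(6.8-0.4)/6^2 = 0.7111
t = 3 is in the acceleration phase (t <= T/2).
p = p0 + 0.5*a*t^2 = 0.4 + 0.5*0.7111*3^2
= 3.6


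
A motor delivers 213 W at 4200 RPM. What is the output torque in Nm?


omega = 4200 * 2*pi/60 = 439.823 rad/s
tau = P / omega = 213 / 439.823
= 0.4843 Nm


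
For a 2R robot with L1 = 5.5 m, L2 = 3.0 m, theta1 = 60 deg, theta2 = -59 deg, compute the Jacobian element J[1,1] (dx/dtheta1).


J[1,1] = -L1*sin(t1) - L2*sin(t1+t2)
= -5.5*sin(60) - 3.0*sin(1)
= -4.8155


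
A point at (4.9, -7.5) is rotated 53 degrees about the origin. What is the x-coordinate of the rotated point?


x' = x*cos(theta) - y*sin(theta)
cos(53 deg) = 0.6018, sin(53 deg) = 0.7986
x' = 4.9 * 0.6018 - -7.5 * 0.7986
= 2.9489 - -5.9898
= 8.9387


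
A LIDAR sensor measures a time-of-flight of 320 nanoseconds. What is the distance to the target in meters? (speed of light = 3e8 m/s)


tof = 320 ns = 3.2e-07 s
dist = c * tof / 2
= 3e8 * 3.2e-07 / 2
= 48.0 m


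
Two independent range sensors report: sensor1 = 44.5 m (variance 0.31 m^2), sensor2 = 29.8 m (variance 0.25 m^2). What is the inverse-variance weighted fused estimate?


w1 = (1/var1) / (1/var1 + 1/var2)
   = 3.2258 / (3.2258 + 4.0) = 0.4464
w2 = 1 - w1 = 0.5536
fused = w1*s1 + w2*s2 = 19.8661 + 16.4964
= 36.3625 m


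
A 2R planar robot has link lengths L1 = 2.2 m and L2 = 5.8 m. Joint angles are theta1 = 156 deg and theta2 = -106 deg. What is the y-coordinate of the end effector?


Convert angles to radians: theta1 = 2.7227, theta2 = -1.85
y = L1*sin(theta1) + L2*sin(theta1+theta2)
y = 0.8948 + 4.4431
y = 5.3379


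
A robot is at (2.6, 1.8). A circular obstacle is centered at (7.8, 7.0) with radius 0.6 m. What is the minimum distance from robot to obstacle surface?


center_dist = sqrt((2.6-7.8)^2 + (1.8-7.0)^2)
= sqrt(27.04 + 27.04)
= 7.3539
min_dist = center_dist - radius = 7.3539 - 0.6 = 6.7539 m


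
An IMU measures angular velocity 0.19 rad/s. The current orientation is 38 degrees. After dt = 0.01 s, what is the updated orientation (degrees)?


delta_theta = w * dt = 0.19 * 0.01 = 0.0019 rad
= 0.1089 deg
theta_new = 38 + 0.1089 = 38.1089 deg


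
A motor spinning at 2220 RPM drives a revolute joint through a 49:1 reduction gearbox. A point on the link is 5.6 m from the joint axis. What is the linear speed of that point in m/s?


omega_motor = 2220 * 2*pi/60 = 232.4779 rad/s
omega_joint = omega_motor / 49 = 4.7444 rad/s
v = omega_joint * r = 4.7444 * 5.6
= 26.5689 m/s


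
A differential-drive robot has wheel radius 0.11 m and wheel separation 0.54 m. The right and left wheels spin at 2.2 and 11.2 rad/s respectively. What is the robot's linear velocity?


vR = r*wR = 0.11*2.2 = 0.242 m/s
vL = r*wL = 0.11*11.2 = 1.232 m/s
v = (vR+vL)/2 = 0.737 m/s
omega = (vR-vL)/L = -1.8333 rad/s
linear velocity = 0.737 m/s


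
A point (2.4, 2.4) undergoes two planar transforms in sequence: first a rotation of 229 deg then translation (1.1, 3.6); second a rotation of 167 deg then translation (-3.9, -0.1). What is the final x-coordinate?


After transform 1:
x1 = cos(229)*2.4 - sin(229)*2.4 + 1.1 = 1.3368
y1 = sin(229)*2.4 + cos(229)*2.4 + 3.6 = 0.2142
After transform 2:
x2 = cos(167)*1.3368 - sin(167)*0.2142 + -3.9
= -5.2507


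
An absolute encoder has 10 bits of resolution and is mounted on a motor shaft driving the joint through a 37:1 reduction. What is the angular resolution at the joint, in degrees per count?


counts = 2^10 = 1024
effective counts at joint = 1024 * 37 = 37888
resolution = 360 / 37888
= 0.0095 deg/count


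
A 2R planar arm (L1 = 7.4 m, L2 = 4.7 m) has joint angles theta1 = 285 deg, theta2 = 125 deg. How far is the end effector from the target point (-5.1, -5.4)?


End effector via forward kinematics:
x = L1*cos(t1) + L2*cos(t1+t2) = 4.9364
y = L1*sin(t1) + L2*sin(t1+t2) = -3.5474
Distance to target:
d = sqrt((-5.1 - 4.9364)^2 + (-5.4 - -3.5474)^2)
= sqrt(100.7286 + 3.432)
= 10.2059 m


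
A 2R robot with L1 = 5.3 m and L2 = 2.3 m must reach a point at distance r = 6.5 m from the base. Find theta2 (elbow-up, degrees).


cos(theta2) = (r^2 - L1^2 - L2^2) / (2*L1*L2)
cos(theta2) = (42.25 - 28.09 - 5.29) / 24.38
cos(theta2) = 0.363823
theta2 = 68.6648 degrees


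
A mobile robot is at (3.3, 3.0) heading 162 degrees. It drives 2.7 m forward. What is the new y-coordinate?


y_new = y0 + d*sin(theta)
= 3.0 + 2.7*sin(162)
= 3.0 + 0.8343
= 3.8343


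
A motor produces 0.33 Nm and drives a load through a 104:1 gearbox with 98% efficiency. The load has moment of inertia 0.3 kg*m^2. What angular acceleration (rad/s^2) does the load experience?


tau_out = tau_motor * N * eta
= 0.33 * 104 * 0.98 = 33.6336 Nm
alpha = tau_out / I = 33.6336 / 0.3
= 112.112 rad/s^2


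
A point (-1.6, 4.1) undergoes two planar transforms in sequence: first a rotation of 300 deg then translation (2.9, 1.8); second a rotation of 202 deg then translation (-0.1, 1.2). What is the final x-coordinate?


After transform 1:
x1 = cos(300)*-1.6 - sin(300)*4.1 + 2.9 = 5.6507
y1 = sin(300)*-1.6 + cos(300)*4.1 + 1.8 = 5.2356
After transform 2:
x2 = cos(202)*5.6507 - sin(202)*5.2356 + -0.1
= -3.3779


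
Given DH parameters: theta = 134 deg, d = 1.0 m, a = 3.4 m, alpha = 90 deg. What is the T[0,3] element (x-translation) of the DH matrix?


T[0,3] = a * cos(theta)
= 3.4 * cos(134 deg)
= 3.4 * -0.6947
= -2.3618


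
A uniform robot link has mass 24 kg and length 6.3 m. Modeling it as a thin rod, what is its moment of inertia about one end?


I = (1/3) * m * L^2
= (1/3) * 24 * 6.3^2
= 0.333333 * 24 * 39.69
= 317.52 kg*m^2


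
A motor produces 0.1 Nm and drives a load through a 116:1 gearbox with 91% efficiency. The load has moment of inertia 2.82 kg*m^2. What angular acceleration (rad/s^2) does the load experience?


tau_out = tau_motor * N * eta
= 0.1 * 116 * 0.91 = 10.556 Nm
alpha = tau_out / I = 10.556 / 2.82
= 3.7433 rad/s^2


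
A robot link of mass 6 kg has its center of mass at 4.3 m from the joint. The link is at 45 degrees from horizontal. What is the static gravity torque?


tau = m*g*L*cos(angle)
= 6 * 9.81 * 4.3 * cos(45 deg)
= 6 * 9.81 * 4.3 * 0.7071
= 178.9673 Nm


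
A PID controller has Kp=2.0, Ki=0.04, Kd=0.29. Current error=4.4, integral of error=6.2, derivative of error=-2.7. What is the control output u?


u = Kp*e + Ki*int(e) + Kd*de/dt
= 2.0*4.4 + 0.04*6.2 + 0.29*(-2.7)
= 8.8 + 0.248 + -0.783
= 8.265


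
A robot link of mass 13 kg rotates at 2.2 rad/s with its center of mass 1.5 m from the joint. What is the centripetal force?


F = m * omega^2 * r
= 13 * 2.2^2 * 1.5
= 13 * 4.84 * 1.5
= 94.38 N


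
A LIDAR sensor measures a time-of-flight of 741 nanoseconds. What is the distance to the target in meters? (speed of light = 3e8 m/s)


tof = 741 ns = 7.41e-07 s
dist = c * tof / 2
= 3e8 * 7.41e-07 / 2
= 111.15 m


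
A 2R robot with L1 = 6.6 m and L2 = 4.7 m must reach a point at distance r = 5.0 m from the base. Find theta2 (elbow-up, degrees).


cos(theta2) = (r^2 - L1^2 - L2^2) / (2*L1*L2)
cos(theta2) = (25.0 - 43.56 - 22.09) / 62.04
cos(theta2) = -0.655222
theta2 = 130.9365 degrees


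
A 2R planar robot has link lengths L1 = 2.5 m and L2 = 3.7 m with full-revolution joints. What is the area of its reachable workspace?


r_max = L1 + L2 = 6.2 m
r_min = |L1 - L2| = 1.2 m
Area = pi*(r_max^2 - r_min^2)
= pi*(38.44 - 1.44)
= pi * 37.0
= 116.2389 m^2
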